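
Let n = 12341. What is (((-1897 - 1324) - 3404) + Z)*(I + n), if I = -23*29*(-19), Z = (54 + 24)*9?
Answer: -148157922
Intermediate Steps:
Z = 702 (Z = 78*9 = 702)
I = 12673 (I = -667*(-19) = 12673)
(((-1897 - 1324) - 3404) + Z)*(I + n) = (((-1897 - 1324) - 3404) + 702)*(12673 + 12341) = ((-3221 - 3404) + 702)*25014 = (-6625 + 702)*25014 = -5923*25014 = -148157922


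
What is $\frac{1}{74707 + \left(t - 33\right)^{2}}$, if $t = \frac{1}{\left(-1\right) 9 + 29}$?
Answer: $\frac{400}{30317081} \approx 1.3194 \cdot 10^{-5}$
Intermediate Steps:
$t = \frac{1}{20}$ ($t = \frac{1}{-9 + 29} = \frac{1}{20} \approx 0.05$)
$\frac{1}{74707 + \left(t - 33\right)^{2}} = \frac{1}{74707 + \left(\frac{1}{20} - 33\right)^{2}} = \frac{1}{74707 + \left(- \frac{659}{20}\right)^{2}} = \frac{1}{74707 + \frac{434281}{400}} = \frac{1}{\frac{30317081}{400}} = \frac{400}{30317081}$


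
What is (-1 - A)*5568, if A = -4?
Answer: 16704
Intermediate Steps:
(-1 - A)*5568 = (-1 - 1*(-4))*5568 = (-1 + 4)*5568 = 3*5568 = 16704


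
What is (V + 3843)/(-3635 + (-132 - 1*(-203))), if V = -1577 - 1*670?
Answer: -133/297 ≈ -0.44781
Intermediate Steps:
V = -2247 (V = -1577 - 670 = -2247)
(V + 3843)/(-3635 + (-132 - 1*(-203))) = (-2247 + 3843)/(-3635 + (-132 - 1*(-203))) = 1596/(-3635 + (-132 + 203)) = 1596/(-3635 + 71) = 1596/(-3564) = 1596*(-1/3564) = -133/297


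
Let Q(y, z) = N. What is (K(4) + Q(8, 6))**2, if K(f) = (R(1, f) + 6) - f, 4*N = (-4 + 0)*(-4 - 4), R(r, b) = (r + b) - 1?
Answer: 196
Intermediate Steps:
R(r, b) = -1 + b + r (R(r, b) = (b + r) - 1 = -1 + b + r)
N = 8 (N = ((-4 + 0)*(-4 - 4))/4 = (-4*(-8))/4 = (1/4)*32 = 8)
Q(y, z) = 8
K(f) = 6 (K(f) = ((-1 + f + 1) + 6) - f = (f + 6) - f = (6 + f) - f = 6)
(K(4) + Q(8, 6))**2 = (6 + 8)**2 = 14**2 = 196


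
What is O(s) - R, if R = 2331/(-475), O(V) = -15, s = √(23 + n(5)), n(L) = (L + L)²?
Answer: -4794/475 ≈ -10.093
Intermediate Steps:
n(L) = 4*L² (n(L) = (2*L)² = 4*L²)
s = √123 (s = √(23 + 4*5²) = √(23 + 4*25) = √(23 + 100) = √123 ≈ 11.091)
R = -2331/475 (R = 2331*(-1/475) = -2331/475 ≈ -4.9074)
O(s) - R = -15 - 1*(-2331/475) = -15 + 2331/475 = -4794/475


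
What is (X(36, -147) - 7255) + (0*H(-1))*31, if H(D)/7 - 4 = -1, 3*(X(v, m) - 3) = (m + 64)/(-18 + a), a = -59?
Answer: -1675129/231 ≈ -7251.6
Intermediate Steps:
X(v, m) = 629/231 - m/231 (X(v, m) = 3 + ((m + 64)/(-18 - 59))/3 = 3 + ((64 + m)/(-77))/3 = 3 + ((64 + m)*(-1/77))/3 = 3 + (-64/77 - m/77)/3 = 3 + (-64/231 - m/231) = 629/231 - m/231)
H(D) = 21 (H(D) = 28 + 7*(-1) = 28 - 7 = 21)
(X(36, -147) - 7255) + (0*H(-1))*31 = ((629/231 - 1/231*(-147)) - 7255) + (0*21)*31 = ((629/231 + 7/11) - 7255) + 0*31 = (776/231 - 7255) + 0 = -1675129/231 + 0 = -1675129/231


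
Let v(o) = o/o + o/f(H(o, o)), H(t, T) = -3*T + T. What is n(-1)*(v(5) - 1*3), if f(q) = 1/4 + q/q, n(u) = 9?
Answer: 18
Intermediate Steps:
H(t, T) = -2*T
f(q) = 5/4 (f(q) = 1*(¼) + 1 = ¼ + 1 = 5/4)
v(o) = 1 + 4*o/5 (v(o) = o/o + o/(5/4) = 1 + o*(⅘) = 1 + 4*o/5)
n(-1)*(v(5) - 1*3) = 9*((1 + (⅘)*5) - 1*3) = 9*((1 + 4) - 3) = 9*(5 - 3) = 9*2 = 18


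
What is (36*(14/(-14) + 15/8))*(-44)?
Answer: -1386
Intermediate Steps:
(36*(14/(-14) + 15/8))*(-44) = (36*(14*(-1/14) + 15*(⅛)))*(-44) = (36*(-1 + 15/8))*(-44) = (36*(7/8))*(-44) = (63/2)*(-44) = -1386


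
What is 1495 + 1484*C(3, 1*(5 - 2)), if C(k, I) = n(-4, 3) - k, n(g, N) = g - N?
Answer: -13345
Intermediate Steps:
C(k, I) = -7 - k (C(k, I) = (-4 - 1*3) - k = (-4 - 3) - k = -7 - k)
1495 + 1484*C(3, 1*(5 - 2)) = 1495 + 1484*(-7 - 1*3) = 1495 + 1484*(-7 - 3) = 1495 + 1484*(-10) = 1495 - 14840 = -13345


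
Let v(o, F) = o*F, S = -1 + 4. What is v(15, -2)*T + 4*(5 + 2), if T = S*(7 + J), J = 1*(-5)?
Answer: -152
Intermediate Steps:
S = 3
J = -5
v(o, F) = F*o
T = 6 (T = 3*(7 - 5) = 3*2 = 6)
v(15, -2)*T + 4*(5 + 2) = -2*15*6 + 4*(5 + 2) = -30*6 + 4*7 = -180 + 28 = -152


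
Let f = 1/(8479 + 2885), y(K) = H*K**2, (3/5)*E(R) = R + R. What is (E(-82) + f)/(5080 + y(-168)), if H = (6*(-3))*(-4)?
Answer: -3106159/23150831712 ≈ -0.00013417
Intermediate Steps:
H = 72 (H = -18*(-4) = 72)
E(R) = 10*R/3 (E(R) = 5*(R + R)/3 = 5*(2*R)/3 = 10*R/3)
y(K) = 72*K**2
f = 1/11364 ≈ 8.7997e-5
(E(-82) + f)/(5080 + y(-168)) = ((10/3)*(-82) + 1/11364)/(5080 + 72*(-168)**2) = (-820/3 + 1/11364)/(5080 + 72*28224) = -3106159/(11364*(5080 + 2032128)) = -3106159/11364/2037208 = -3106159/11364*1/2037208 = -3106159/23150831712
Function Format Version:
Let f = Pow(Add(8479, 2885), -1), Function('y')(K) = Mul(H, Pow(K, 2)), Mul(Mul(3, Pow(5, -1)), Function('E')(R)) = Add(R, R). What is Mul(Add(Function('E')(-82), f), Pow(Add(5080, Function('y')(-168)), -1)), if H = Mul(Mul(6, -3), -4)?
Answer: Rational(-3106159, 23150831712) ≈ -0.00013417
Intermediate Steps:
H = 72 (H = Mul(-18, -4) = 72)
Function('E')(R) = Mul(Rational(10, 3), R) (Function('E')(R) = Mul(Rational(5, 3), Add(R, R)) = Mul(Rational(5, 3), Mul(2, R)) = Mul(Rational(10, 3), R))
Function('y')(K) = Mul(72, Pow(K, 2))
f = Rational(1, 11364) (f = Pow(11364, -1) = Rational(1, 11364) ≈ 8.7997e-5)
Mul(Add(Function('E')(-82), f), Pow(Add(5080, Function('y')(-168)), -1)) = Mul(Add(Mul(Rational(10, 3), -82), Rational(1, 11364)), Pow(Add(5080, Mul(72, Pow(-168, 2))), -1)) = Mul(Add(Rational(-820, 3), Rational(1, 11364)), Pow(Add(5080, Mul(72, 28224)), -1)) = Mul(Rational(-3106159, 11364), Pow(Add(5080, 2032128), -1)) = Mul(Rational(-3106159, 11364), Pow(2037208, -1)) = Mul(Rational(-3106159, 11364), Rational(1, 2037208)) = Rational(-3106159, 23150831712)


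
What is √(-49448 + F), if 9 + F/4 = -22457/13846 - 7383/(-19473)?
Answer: 13*I*√591335022672218678/44937193 ≈ 222.46*I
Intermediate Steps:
F = -1841125710/44937193 (F = -36 + 4*(-22457/13846 - 7383/(-19473)) = -36 + 4*(-22457*1/13846 - 7383*(-1/19473)) = -36 + 4*(-22457/13846 + 2461/6491) = -36 + 4*(-111693381/89874386) = -36 - 223386762/44937193 = -1841125710/44937193 ≈ -40.971)
√(-49448 + F) = √(-49448 - 1841125710/44937193) = √(-2223895445174/44937193) = 13*I*√591335022672218678/44937193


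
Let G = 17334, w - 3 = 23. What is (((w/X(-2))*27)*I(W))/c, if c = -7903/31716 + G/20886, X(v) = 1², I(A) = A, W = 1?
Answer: 77503183992/64117181 ≈ 1208.8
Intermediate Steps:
w = 26 (w = 3 + 23 = 26)
X(v) = 1
c = 64117181/110403396 (c = -7903/31716 + 17334/20886 = -7903*1/31716 + 17334*(1/20886) = -7903/31716 + 2889/3481 = 64117181/110403396 ≈ 0.58075)
(((w/X(-2))*27)*I(W))/c = (((26/1)*27)*1)/(64117181/110403396) = (((26*1)*27)*1)*(110403396/64117181) = ((26*27)*1)*(110403396/64117181) = (702*1)*(110403396/64117181) = 702*(110403396/64117181) = 77503183992/64117181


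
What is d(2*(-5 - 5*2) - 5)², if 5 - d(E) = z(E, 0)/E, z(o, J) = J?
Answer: 25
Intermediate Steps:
d(E) = 5 (d(E) = 5 - 0/E = 5 - 1*0 = 5 + 0 = 5)
d(2*(-5 - 5*2) - 5)² = 5² = 25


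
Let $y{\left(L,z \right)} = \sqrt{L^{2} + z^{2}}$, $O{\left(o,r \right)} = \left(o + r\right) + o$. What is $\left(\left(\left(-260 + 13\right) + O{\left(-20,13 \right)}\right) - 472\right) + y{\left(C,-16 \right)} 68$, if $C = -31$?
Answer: $-746 + 68 \sqrt{1217} \approx 1626.2$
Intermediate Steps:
$O{\left(o,r \right)} = r + 2 o$
$\left(\left(\left(-260 + 13\right) + O{\left(-20,13 \right)}\right) - 472\right) + y{\left(C,-16 \right)} 68 = \left(\left(\left(-260 + 13\right) + \left(13 + 2 \left(-20\right)\right)\right) - 472\right) + \sqrt{\left(-31\right)^{2} + \left(-16\right)^{2}} \cdot 68 = \left(\left(-247 + \left(13 - 40\right)\right) - 472\right) + \sqrt{961 + 256} \cdot 68 = \left(\left(-247 - 27\right) - 472\right) + \sqrt{1217} \cdot 68 = \left(-274 - 472\right) + 68 \sqrt{1217} = -746 + 68 \sqrt{1217}$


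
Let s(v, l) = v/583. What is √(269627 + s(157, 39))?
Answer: √91643342934/583 ≈ 519.26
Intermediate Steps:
s(v, l) = v/583 (s(v, l) = v*(1/583) = v/583)
√(269627 + s(157, 39)) = √(269627 + (1/583)*157) = √(269627 + 157/583) = √(157192698/583) = √91643342934/583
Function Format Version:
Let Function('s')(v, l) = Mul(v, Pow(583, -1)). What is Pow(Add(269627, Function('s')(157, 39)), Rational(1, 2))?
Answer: Mul(Rational(1, 583), Pow(91643342934, Rational(1, 2))) ≈ 519.26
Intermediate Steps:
Function('s')(v, l) = Mul(Rational(1, 583), v) (Function('s')(v, l) = Mul(v, Rational(1, 583)) = Mul(Rational(1, 583), v))
Pow(Add(269627, Function('s')(157, 39)), Rational(1, 2)) = Pow(Add(269627, Mul(Rational(1, 583), 157)), Rational(1, 2)) = Pow(Add(269627, Rational(157, 583)), Rational(1, 2)) = Pow(Rational(157192698, 583), Rational(1, 2)) = Mul(Rational(1, 583), Pow(91643342934, Rational(1, 2)))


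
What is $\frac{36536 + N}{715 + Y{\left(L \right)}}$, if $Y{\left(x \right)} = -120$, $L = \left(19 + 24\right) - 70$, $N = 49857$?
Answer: $\frac{86393}{595} \approx 145.2$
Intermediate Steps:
$L = -27$ ($L = 43 - 70 = -27$)
$\frac{36536 + N}{715 + Y{\left(L \right)}} = \frac{36536 + 49857}{715 - 120} = \frac{86393}{595}$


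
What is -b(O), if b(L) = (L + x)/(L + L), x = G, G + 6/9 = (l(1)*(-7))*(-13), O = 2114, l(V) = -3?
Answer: -5521/12684 ≈ -0.43527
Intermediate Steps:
G = -821/3 (G = -⅔ - 3*(-7)*(-13) = -⅔ + 21*(-13) = -⅔ - 273 = -821/3 ≈ -273.67)
x = -821/3 ≈ -273.67
b(L) = (-821/3 + L)/(2*L) (b(L) = (L - 821/3)/(L + L) = (-821/3 + L)/((2*L)) = (-821/3 + L)*(1/(2*L)) = (-821/3 + L)/(2*L))
-b(O) = -(-821 + 3*2114)/(6*2114) = -(-821 + 6342)/(6*2114) = -5521/(6*2114) = -1*5521/12684 = -5521/12684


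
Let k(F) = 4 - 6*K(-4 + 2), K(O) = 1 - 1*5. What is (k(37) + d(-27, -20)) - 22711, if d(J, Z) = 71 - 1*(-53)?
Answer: -22559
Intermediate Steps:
d(J, Z) = 124 (d(J, Z) = 71 + 53 = 124)
K(O) = -4 (K(O) = 1 - 5 = -4)
k(F) = 28 (k(F) = 4 - 6*(-4) = 4 + 24 = 28)
(k(37) + d(-27, -20)) - 22711 = (28 + 124) - 22711 = 152 - 22711 = -22559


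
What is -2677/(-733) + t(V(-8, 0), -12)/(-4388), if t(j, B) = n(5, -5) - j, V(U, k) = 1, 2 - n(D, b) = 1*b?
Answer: 5871139/1608202 ≈ 3.6507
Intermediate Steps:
n(D, b) = 2 - b
t(j, B) = 7 - j (t(j, B) = (2 - 1*(-5)) - j = (2 + 5) - j = 7 - j)
-2677/(-733) + t(V(-8, 0), -12)/(-4388) = -2677/(-733) + (7 - 1*1)/(-4388) = -2677*(-1/733) + (7 - 1)*(-1/4388) = 2677/733 + 6*(-1/4388) = 2677/733 - 3/2194 = 5871139/1608202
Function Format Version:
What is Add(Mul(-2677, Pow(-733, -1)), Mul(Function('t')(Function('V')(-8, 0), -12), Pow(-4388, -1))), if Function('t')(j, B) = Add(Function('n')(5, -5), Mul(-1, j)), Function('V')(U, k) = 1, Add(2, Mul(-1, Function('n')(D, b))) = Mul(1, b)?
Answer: Rational(5871139, 1608202) ≈ 3.6507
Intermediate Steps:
Function('n')(D, b) = Add(2, Mul(-1, b)) (Function('n')(D, b) = Add(2, Mul(-1, Mul(1, b))) = Add(2, Mul(-1, b)))
Function('t')(j, B) = Add(7, Mul(-1, j)) (Function('t')(j, B) = Add(Add(2, Mul(-1, -5)), Mul(-1, j)) = Add(Add(2, 5), Mul(-1, j)) = Add(7, Mul(-1, j)))
Add(Mul(-2677, Pow(-733, -1)), Mul(Function('t')(Function('V')(-8, 0), -12), Pow(-4388, -1))) = Add(Mul(-2677, Pow(-733, -1)), Mul(Add(7, Mul(-1, 1)), Pow(-4388, -1))) = Add(Mul(-2677, Rational(-1, 733)), Mul(Add(7, -1), Rational(-1, 4388))) = Add(Rational(2677, 733), Mul(6, Rational(-1, 4388))) = Add(Rational(2677, 733), Rational(-3, 2194)) = Rational(5871139, 1608202)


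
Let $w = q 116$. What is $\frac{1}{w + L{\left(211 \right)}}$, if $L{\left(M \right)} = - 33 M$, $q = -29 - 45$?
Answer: $- \frac{1}{15547} \approx -6.4321 \cdot 10^{-5}$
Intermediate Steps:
$q = -74$
$w = -8584$ ($w = \left(-74\right) 116 = -8584$)
$\frac{1}{w + L{\left(211 \right)}} = \frac{1}{-8584 - 6963} = \frac{1}{-15547} = - \frac{1}{15547}$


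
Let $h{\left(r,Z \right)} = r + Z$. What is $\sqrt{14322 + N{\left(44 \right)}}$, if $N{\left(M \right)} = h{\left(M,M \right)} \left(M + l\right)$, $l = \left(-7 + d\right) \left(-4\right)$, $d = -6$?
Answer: $3 \sqrt{2530} \approx 150.9$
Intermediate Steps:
$h{\left(r,Z \right)} = Z + r$
$l = 52$ ($l = \left(-7 - 6\right) \left(-4\right) = \left(-13\right) \left(-4\right) = 52$)
$N{\left(M \right)} = 2 M \left(52 + M\right)$ ($N{\left(M \right)} = \left(M + M\right) \left(M + 52\right) = 2 M \left(52 + M\right)$)
$\sqrt{14322 + N{\left(44 \right)}} = \sqrt{14322 + 2 \cdot 44 \left(52 + 44\right)} = \sqrt{14322 + 2 \cdot 44 \cdot 96} = \sqrt{14322 + 8448} = \sqrt{22770} = 3 \sqrt{2530}$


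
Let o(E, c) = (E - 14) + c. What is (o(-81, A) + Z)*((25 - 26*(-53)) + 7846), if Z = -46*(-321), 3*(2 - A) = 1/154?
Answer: 20899425775/154 ≈ 1.3571e+8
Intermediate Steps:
A = 923/462 (A = 2 - ⅓/154 = 2 - ⅓*1/154 = 2 - 1/462 = 923/462 ≈ 1.9978)
o(E, c) = -14 + E + c (o(E, c) = (-14 + E) + c = -14 + E + c)
Z = 14766
(o(-81, A) + Z)*((25 - 26*(-53)) + 7846) = ((-14 - 81 + 923/462) + 14766)*((25 - 26*(-53)) + 7846) = (-42967/462 + 14766)*((25 + 1378) + 7846) = 6778925*(1403 + 7846)/462 = (6778925/462)*9249 = 20899425775/154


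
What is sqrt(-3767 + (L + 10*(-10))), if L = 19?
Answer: 2*I*sqrt(962) ≈ 62.032*I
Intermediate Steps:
sqrt(-3767 + (L + 10*(-10))) = sqrt(-3767 + (19 + 10*(-10))) = sqrt(-3767 + (19 - 100)) = sqrt(-3767 - 81) = sqrt(-3848) = 2*I*sqrt(962)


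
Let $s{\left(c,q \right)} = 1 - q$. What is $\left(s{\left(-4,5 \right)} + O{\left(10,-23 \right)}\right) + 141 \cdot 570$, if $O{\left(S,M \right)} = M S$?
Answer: $80136$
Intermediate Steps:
$\left(s{\left(-4,5 \right)} + O{\left(10,-23 \right)}\right) + 141 \cdot 570 = \left(\left(1 - 5\right) - 230\right) + 141 \cdot 570 = \left(\left(1 - 5\right) - 230\right) + 80370 = \left(-4 - 230\right) + 80370 = -234 + 80370 = 80136$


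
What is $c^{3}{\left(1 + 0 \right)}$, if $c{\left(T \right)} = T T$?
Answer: $1$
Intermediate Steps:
$c{\left(T \right)} = T^{2}$
$c^{3}{\left(1 + 0 \right)} = \left(\left(1 + 0\right)^{2}\right)^{3} = \left(1^{2}\right)^{3} = 1^{3} = 1$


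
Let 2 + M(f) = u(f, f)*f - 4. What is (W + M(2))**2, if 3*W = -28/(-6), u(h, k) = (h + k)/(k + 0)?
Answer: 16/81 ≈ 0.19753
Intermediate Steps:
u(h, k) = (h + k)/k
W = 14/9 (W = (-28/(-6))/3 = (-28*(-1/6))/3 = (1/3)*(14/3) = 14/9 ≈ 1.5556)
M(f) = -6 + 2*f (M(f) = -2 + (((f + f)/f)*f - 4) = -2 + (((2*f)/f)*f - 4) = -2 + (2*f - 4) = -2 + (-4 + 2*f) = -6 + 2*f)
(W + M(2))**2 = (14/9 + (-6 + 2*2))**2 = (14/9 + (-6 + 4))**2 = (14/9 - 2)**2 = (-4/9)**2 = 16/81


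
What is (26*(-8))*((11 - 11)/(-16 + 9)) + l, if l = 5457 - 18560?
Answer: -13103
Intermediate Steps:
l = -13103
(26*(-8))*((11 - 11)/(-16 + 9)) + l = (26*(-8))*((11 - 11)/(-16 + 9)) - 13103 = -0/(-7) - 13103 = -0*(-1)/7 - 13103 = -208*0 - 13103 = 0 - 13103 = -13103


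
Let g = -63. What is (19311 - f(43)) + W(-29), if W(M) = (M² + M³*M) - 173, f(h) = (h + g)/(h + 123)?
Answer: 60362590/83 ≈ 7.2726e+5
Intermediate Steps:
f(h) = (-63 + h)/(123 + h) (f(h) = (h - 63)/(h + 123) = (-63 + h)/(123 + h))
W(M) = -173 + M² + M⁴ (W(M) = (M² + M⁴) - 173 = -173 + M² + M⁴)
(19311 - f(43)) + W(-29) = (19311 - (-63 + 43)/(123 + 43)) + (-173 + (-29)² + (-29)⁴) = (19311 - (-20)/166) + (-173 + 841 + 707281) = (19311 - (-20)/166) + 707949 = (19311 - 1*(-10/83)) + 707949 = (19311 + 10/83) + 707949 = 1602823/83 + 707949 = 60362590/83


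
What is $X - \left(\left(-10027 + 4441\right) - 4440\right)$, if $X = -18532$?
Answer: $-8506$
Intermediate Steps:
$X - \left(\left(-10027 + 4441\right) - 4440\right) = -18532 - \left(\left(-10027 + 4441\right) - 4440\right) = -18532 - \left(-5586 - 4440\right) = -18532 - -10026 = -18532 + 10026 = -8506$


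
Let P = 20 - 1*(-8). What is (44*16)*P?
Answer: 19712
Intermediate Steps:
P = 28 (P = 20 + 8 = 28)
(44*16)*P = (44*16)*28 = 704*28 = 19712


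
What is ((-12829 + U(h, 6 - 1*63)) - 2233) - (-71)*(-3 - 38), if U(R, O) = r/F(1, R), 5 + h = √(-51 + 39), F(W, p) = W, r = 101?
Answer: -17872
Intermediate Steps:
h = -5 + 2*I*√3 (h = -5 + √(-51 + 39) = -5 + √(-12) = -5 + 2*I*√3 ≈ -5.0 + 3.4641*I)
U(R, O) = 101 (U(R, O) = 101/1 = 101*1 = 101)
((-12829 + U(h, 6 - 1*63)) - 2233) - (-71)*(-3 - 38) = ((-12829 + 101) - 2233) - (-71)*(-3 - 38) = (-12728 - 2233) - (-71)*(-41) = -14961 - 1*2911 = -14961 - 2911 = -17872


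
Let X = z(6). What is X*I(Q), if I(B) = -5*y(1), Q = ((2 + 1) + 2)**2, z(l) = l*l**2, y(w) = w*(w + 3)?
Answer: -4320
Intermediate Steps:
y(w) = w*(3 + w)
z(l) = l**3
X = 216 (X = 6**3 = 216)
Q = 25 (Q = (3 + 2)**2 = 5**2 = 25)
I(B) = -20 (I(B) = -5*(3 + 1) = -5*4 = -20)
X*I(Q) = 216*(-20) = -4320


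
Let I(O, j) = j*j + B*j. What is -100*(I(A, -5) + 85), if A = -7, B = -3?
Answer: -12500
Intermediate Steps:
I(O, j) = j² - 3*j (I(O, j) = j*j - 3*j = j² - 3*j)
-100*(I(A, -5) + 85) = -100*(-5*(-3 - 5) + 85) = -100*(-5*(-8) + 85) = -100*(40 + 85) = -100*125 = -12500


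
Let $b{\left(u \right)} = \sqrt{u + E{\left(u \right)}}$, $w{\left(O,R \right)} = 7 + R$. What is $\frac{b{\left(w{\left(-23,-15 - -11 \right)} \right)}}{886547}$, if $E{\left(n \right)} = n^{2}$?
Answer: $\frac{2 \sqrt{3}}{886547} \approx 3.9074 \cdot 10^{-6}$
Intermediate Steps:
$b{\left(u \right)} = \sqrt{u + u^{2}}$
$\frac{b{\left(w{\left(-23,-15 - -11 \right)} \right)}}{886547} = \frac{\sqrt{\left(7 - 4\right) \left(1 + \left(7 - 4\right)\right)}}{886547} = \sqrt{\left(7 + \left(-15 + 11\right)\right) \left(1 + \left(7 + \left(-15 + 11\right)\right)\right)} \frac{1}{886547} = \sqrt{\left(7 - 4\right) \left(1 + \left(7 - 4\right)\right)} \frac{1}{886547} = \sqrt{3 \left(1 + 3\right)} \frac{1}{886547} = \sqrt{3 \cdot 4} \cdot \frac{1}{886547} = \sqrt{12} \cdot \frac{1}{886547} = 2 \sqrt{3} \cdot \frac{1}{886547} = \frac{2 \sqrt{3}}{886547}$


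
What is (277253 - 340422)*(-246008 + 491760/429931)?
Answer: 6681130791897272/429931 ≈ 1.5540e+10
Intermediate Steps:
(277253 - 340422)*(-246008 + 491760/429931) = -63169*(-246008 + 491760*(1/429931)) = -63169*(-246008 + 491760/429931) = -63169*(-105765973688/429931) = 6681130791897272/429931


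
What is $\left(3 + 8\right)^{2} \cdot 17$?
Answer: $2057$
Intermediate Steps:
$\left(3 + 8\right)^{2} \cdot 17 = 11^{2} \cdot 17 = 121 \cdot 17 = 2057$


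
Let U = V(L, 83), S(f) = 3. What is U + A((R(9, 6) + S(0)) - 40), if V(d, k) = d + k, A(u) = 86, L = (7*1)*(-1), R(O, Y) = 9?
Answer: 162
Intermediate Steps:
L = -7 (L = 7*(-1) = -7)
U = 76 (U = -7 + 83 = 76)
U + A((R(9, 6) + S(0)) - 40) = 76 + 86 = 162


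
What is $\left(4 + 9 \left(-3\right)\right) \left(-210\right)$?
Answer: $4830$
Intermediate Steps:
$\left(4 + 9 \left(-3\right)\right) \left(-210\right) = \left(4 - 27\right) \left(-210\right) = \left(-23\right) \left(-210\right) = 4830$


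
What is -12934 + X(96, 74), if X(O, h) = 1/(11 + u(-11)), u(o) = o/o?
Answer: -155207/12 ≈ -12934.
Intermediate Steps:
u(o) = 1
X(O, h) = 1/12 (X(O, h) = 1/(11 + 1) = 1/12)
-12934 + X(96, 74) = -12934 + 1/12 = -155207/12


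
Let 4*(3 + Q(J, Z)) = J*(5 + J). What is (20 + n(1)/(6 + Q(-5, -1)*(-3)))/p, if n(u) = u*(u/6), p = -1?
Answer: -1801/90 ≈ -20.011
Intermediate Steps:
Q(J, Z) = -3 + J*(5 + J)/4 (Q(J, Z) = -3 + (J*(5 + J))/4 = -3 + J*(5 + J)/4)
n(u) = u²/6 (n(u) = u*(u*(⅙)) = u*(u/6) = u²/6)
(20 + n(1)/(6 + Q(-5, -1)*(-3)))/p = (20 + ((⅙)*1²)/(6 + (-3 + (¼)*(-5)² + (5/4)*(-5))*(-3)))/(-1) = (20 + ((⅙)*1)/(6 + (-3 + (¼)*25 - 25/4)*(-3)))*(-1) = (20 + 1/(6*(6 + (-3 + 25/4 - 25/4)*(-3))))*(-1) = (20 + 1/(6*(6 - 3*(-3))))*(-1) = (20 + 1/(6*(6 + 9)))*(-1) = (20 + (⅙)/15)*(-1) = (20 + (⅙)*(1/15))*(-1) = (20 + 1/90)*(-1) = (1801/90)*(-1) = -1801/90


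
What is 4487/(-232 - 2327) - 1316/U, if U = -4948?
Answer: -4708508/3165483 ≈ -1.4875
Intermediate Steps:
4487/(-232 - 2327) - 1316/U = 4487/(-232 - 2327) - 1316/(-4948) = 4487/(-2559) - 1316*(-1/4948) = 4487*(-1/2559) + 329/1237 = -4487/2559 + 329/1237 = -4708508/3165483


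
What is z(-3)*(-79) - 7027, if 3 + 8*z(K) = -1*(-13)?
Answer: -28503/4 ≈ -7125.8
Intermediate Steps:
z(K) = 5/4 (z(K) = -3/8 + (-1*(-13))/8 = -3/8 + (⅛)*13 = -3/8 + 13/8 = 5/4)
z(-3)*(-79) - 7027 = (5/4)*(-79) - 7027 = -395/4 - 7027 = -28503/4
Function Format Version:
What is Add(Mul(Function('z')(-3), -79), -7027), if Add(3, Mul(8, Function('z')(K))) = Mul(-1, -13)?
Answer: Rational(-28503, 4) ≈ -7125.8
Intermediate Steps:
Function('z')(K) = Rational(5, 4) (Function('z')(K) = Add(Rational(-3, 8), Mul(Rational(1, 8), Mul(-1, -13))) = Add(Rational(-3, 8), Mul(Rational(1, 8), 13)) = Add(Rational(-3, 8), Rational(13, 8)) = Rational(5, 4))
Add(Mul(Function('z')(-3), -79), -7027) = Add(Mul(Rational(5, 4), -79), -7027) = Add(Rational(-395, 4), -7027) = Rational(-28503, 4)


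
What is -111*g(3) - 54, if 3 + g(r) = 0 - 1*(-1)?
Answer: 168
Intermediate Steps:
g(r) = -2 (g(r) = -3 + (0 - 1*(-1)) = -3 + (0 + 1) = -3 + 1 = -2)
-111*g(3) - 54 = -111*(-2) - 54 = 222 - 54 = 168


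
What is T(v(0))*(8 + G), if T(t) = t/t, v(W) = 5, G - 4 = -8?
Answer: 4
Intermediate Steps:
G = -4 (G = 4 - 8 = -4)
T(t) = 1
T(v(0))*(8 + G) = 1*(8 - 4) = 1*4 = 4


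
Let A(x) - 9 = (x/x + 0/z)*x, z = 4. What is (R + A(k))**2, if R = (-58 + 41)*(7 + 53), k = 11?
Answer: 1000000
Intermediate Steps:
R = -1020 (R = -17*60 = -1020)
A(x) = 9 + x (A(x) = 9 + (x/x + 0/4)*x = 9 + (1 + 0*(1/4))*x = 9 + (1 + 0)*x = 9 + 1*x = 9 + x)
(R + A(k))**2 = (-1020 + (9 + 11))**2 = (-1020 + 20)**2 = (-1000)**2 = 1000000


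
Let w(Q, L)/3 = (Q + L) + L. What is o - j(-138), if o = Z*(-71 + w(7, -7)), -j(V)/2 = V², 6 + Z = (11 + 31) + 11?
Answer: 33764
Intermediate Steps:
Z = 47 (Z = -6 + ((11 + 31) + 11) = -6 + (42 + 11) = -6 + 53 = 47)
w(Q, L) = 3*Q + 6*L (w(Q, L) = 3*((Q + L) + L) = 3*((L + Q) + L) = 3*(Q + 2*L) = 3*Q + 6*L)
j(V) = -2*V²
o = -4324 (o = 47*(-71 + (3*7 + 6*(-7))) = 47*(-71 + (21 - 42)) = 47*(-71 - 21) = 47*(-92) = -4324)
o - j(-138) = -4324 - (-2)*(-138)² = -4324 - (-2)*19044 = -4324 - 1*(-38088) = -4324 + 38088 = 33764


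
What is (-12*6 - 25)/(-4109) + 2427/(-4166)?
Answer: -9568441/17118094 ≈ -0.55897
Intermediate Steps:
(-12*6 - 25)/(-4109) + 2427/(-4166) = (-72 - 25)*(-1/4109) + 2427*(-1/4166) = -97*(-1/4109) - 2427/4166 = 97/4109 - 2427/4166 = -9568441/17118094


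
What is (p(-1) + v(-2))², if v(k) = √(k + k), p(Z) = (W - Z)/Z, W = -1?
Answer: -4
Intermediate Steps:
p(Z) = (-1 - Z)/Z
v(k) = √2*√k (v(k) = √(2*k) = √2*√k)
(p(-1) + v(-2))² = ((-1 - 1*(-1))/(-1) + √2*√(-2))² = (-(-1 + 1) + √2*(I*√2))² = (-1*0 + 2*I)² = (0 + 2*I)² = (2*I)² = -4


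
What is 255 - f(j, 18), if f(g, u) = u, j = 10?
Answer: 237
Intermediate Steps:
255 - f(j, 18) = 255 - 1*18 = 255 - 18 = 237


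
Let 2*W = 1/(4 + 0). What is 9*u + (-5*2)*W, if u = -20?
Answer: -725/4 ≈ -181.25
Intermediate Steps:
W = ⅛ (W = 1/(2*(4 + 0)) = (½)/4 = (½)*(¼) = ⅛ ≈ 0.12500)
9*u + (-5*2)*W = 9*(-20) - 5*2*(⅛) = -180 - 10*⅛ = -180 - 5/4 = -725/4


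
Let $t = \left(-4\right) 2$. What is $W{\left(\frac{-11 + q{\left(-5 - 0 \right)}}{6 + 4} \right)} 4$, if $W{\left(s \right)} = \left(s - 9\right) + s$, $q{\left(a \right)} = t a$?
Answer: $- \frac{64}{5} \approx -12.8$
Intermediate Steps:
$t = -8$
$q{\left(a \right)} = - 8 a$
$W{\left(s \right)} = -9 + 2 s$ ($W{\left(s \right)} = \left(-9 + s\right) + s = -9 + 2 s$)
$W{\left(\frac{-11 + q{\left(-5 - 0 \right)}}{6 + 4} \right)} 4 = \left(-9 + 2 \frac{-11 - 8 \left(-5 - 0\right)}{6 + 4}\right) 4 = \left(-9 + 2 \frac{-11 - 8 \left(-5 + 0\right)}{10}\right) 4 = \left(-9 + 2 \left(-11 - -40\right) \frac{1}{10}\right) 4 = \left(-9 + 2 \left(-11 + 40\right) \frac{1}{10}\right) 4 = \left(-9 + 2 \cdot 29 \cdot \frac{1}{10}\right) 4 = \left(-9 + 2 \cdot \frac{29}{10}\right) 4 = \left(-9 + \frac{29}{5}\right) 4 = \left(- \frac{16}{5}\right) 4 = - \frac{64}{5}$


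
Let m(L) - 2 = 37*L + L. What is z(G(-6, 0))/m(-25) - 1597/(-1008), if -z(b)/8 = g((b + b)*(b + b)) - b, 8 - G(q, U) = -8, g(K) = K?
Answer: 803539/79632 ≈ 10.091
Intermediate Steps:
G(q, U) = 16 (G(q, U) = 8 - 1*(-8) = 8 + 8 = 16)
z(b) = -32*b² + 8*b (z(b) = -8*((b + b)*(b + b) - b) = -8*((2*b)*(2*b) - b) = -8*(4*b² - b) = -8*(-b + 4*b²) = -32*b² + 8*b)
m(L) = 2 + 38*L (m(L) = 2 + (37*L + L) = 2 + 38*L)
z(G(-6, 0))/m(-25) - 1597/(-1008) = (8*16*(1 - 4*16))/(2 + 38*(-25)) - 1597/(-1008) = (8*16*(1 - 64))/(2 - 950) - 1597*(-1/1008) = (8*16*(-63))/(-948) + 1597/1008 = -8064*(-1/948) + 1597/1008 = 672/79 + 1597/1008 = 803539/79632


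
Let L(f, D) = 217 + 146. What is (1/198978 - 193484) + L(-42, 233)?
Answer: -38426830337/198978 ≈ -1.9312e+5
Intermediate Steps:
L(f, D) = 363
(1/198978 - 193484) + L(-42, 233) = (1/198978 - 193484) + 363 = -38499059351/198978 + 363 = -38426830337/198978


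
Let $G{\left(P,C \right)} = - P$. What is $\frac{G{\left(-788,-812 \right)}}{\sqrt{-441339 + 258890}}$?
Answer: $- \frac{788 i \sqrt{182449}}{182449} \approx - 1.8448 i$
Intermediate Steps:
$\frac{G{\left(-788,-812 \right)}}{\sqrt{-441339 + 258890}} = \frac{\left(-1\right) \left(-788\right)}{\sqrt{-441339 + 258890}} = \frac{788}{\sqrt{-182449}} = \frac{788}{i \sqrt{182449}} = 788 \left(- \frac{i \sqrt{182449}}{182449}\right) = - \frac{788 i \sqrt{182449}}{182449}$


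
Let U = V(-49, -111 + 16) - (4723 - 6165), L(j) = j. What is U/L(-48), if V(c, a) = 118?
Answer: -65/2 ≈ -32.500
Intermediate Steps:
U = 1560 (U = 118 - (4723 - 6165) = 118 - 1*(-1442) = 118 + 1442 = 1560)
U/L(-48) = 1560/(-48) = 1560*(-1/48) = -65/2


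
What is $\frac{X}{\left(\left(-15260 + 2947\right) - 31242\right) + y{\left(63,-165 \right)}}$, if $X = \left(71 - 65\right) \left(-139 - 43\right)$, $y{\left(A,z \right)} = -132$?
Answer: $\frac{156}{6241} \approx 0.024996$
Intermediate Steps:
$X = -1092$ ($X = 6 \left(-182\right) = -1092$)
$\frac{X}{\left(\left(-15260 + 2947\right) - 31242\right) + y{\left(63,-165 \right)}} = - \frac{1092}{\left(\left(-15260 + 2947\right) - 31242\right) - 132} = - \frac{1092}{\left(-12313 - 31242\right) - 132} = - \frac{1092}{-43555 - 132} = - \frac{1092}{-43687} = \left(-1092\right) \left(- \frac{1}{43687}\right) = \frac{156}{6241}$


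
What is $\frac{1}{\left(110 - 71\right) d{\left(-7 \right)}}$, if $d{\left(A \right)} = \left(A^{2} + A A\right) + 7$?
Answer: $\frac{1}{4095} \approx 0.0002442$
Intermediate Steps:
$d{\left(A \right)} = 7 + 2 A^{2}$ ($d{\left(A \right)} = \left(A^{2} + A^{2}\right) + 7 = 2 A^{2} + 7 = 7 + 2 A^{2}$)
$\frac{1}{\left(110 - 71\right) d{\left(-7 \right)}} = \frac{1}{\left(110 - 71\right) \left(7 + 2 \left(-7\right)^{2}\right)} = \frac{1}{39 \left(7 + 2 \cdot 49\right)} = \frac{1}{39 \left(7 + 98\right)} = \frac{1}{39 \cdot 105} = \frac{1}{4095}$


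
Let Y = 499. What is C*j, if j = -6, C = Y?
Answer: -2994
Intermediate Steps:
C = 499
C*j = 499*(-6) = -2994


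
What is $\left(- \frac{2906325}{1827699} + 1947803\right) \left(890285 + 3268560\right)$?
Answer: $\frac{4935155370752585780}{609233} \approx 8.1006 \cdot 10^{12}$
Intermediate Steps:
$\left(- \frac{2906325}{1827699} + 1947803\right) \left(890285 + 3268560\right) = \left(\left(-2906325\right) \frac{1}{1827699} + 1947803\right) 4158845 = \left(- \frac{968775}{609233} + 1947803\right) 4158845 = \frac{1186664896324}{609233} \cdot 4158845 = \frac{4935155370752585780}{609233}$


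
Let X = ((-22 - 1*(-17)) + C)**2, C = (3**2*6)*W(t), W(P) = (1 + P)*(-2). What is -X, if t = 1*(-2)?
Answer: -10609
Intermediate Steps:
t = -2
W(P) = -2 - 2*P
C = 108 (C = (3**2*6)*(-2 - 2*(-2)) = (9*6)*(-2 + 4) = 54*2 = 108)
X = 10609 (X = ((-22 - 1*(-17)) + 108)**2 = ((-22 + 17) + 108)**2 = (-5 + 108)**2 = 103**2 = 10609)
-X = -1*10609 = -10609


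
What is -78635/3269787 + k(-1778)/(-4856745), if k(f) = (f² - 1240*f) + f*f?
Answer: -9421441863577/5293507221105 ≈ -1.7798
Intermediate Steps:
k(f) = -1240*f + 2*f² (k(f) = (f² - 1240*f) + f² = -1240*f + 2*f²)
-78635/3269787 + k(-1778)/(-4856745) = -78635/3269787 + (2*(-1778)*(-620 - 1778))/(-4856745) = -78635*1/3269787 + (2*(-1778)*(-2398))*(-1/4856745) = -78635/3269787 + 8527288*(-1/4856745) = -78635/3269787 - 8527288/4856745 = -9421441863577/5293507221105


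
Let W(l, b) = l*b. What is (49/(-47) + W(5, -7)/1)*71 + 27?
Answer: -119005/47 ≈ -2532.0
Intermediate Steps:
W(l, b) = b*l
(49/(-47) + W(5, -7)/1)*71 + 27 = (49/(-47) - 7*5/1)*71 + 27 = (49*(-1/47) - 35*1)*71 + 27 = (-49/47 - 35)*71 + 27 = -1694/47*71 + 27 = -120274/47 + 27 = -119005/47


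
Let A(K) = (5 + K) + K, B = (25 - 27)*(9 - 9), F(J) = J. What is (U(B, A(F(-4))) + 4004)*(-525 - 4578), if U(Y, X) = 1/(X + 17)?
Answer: -40865553/2 ≈ -2.0433e+7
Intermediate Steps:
B = 0 (B = -2*0 = 0)
A(K) = 5 + 2*K
U(Y, X) = 1/(17 + X)
(U(B, A(F(-4))) + 4004)*(-525 - 4578) = (1/(17 + (5 + 2*(-4))) + 4004)*(-525 - 4578) = (1/(17 + (5 - 8)) + 4004)*(-5103) = (1/(17 - 3) + 4004)*(-5103) = (1/14 + 4004)*(-5103) = (56057/14)*(-5103) = -40865553/2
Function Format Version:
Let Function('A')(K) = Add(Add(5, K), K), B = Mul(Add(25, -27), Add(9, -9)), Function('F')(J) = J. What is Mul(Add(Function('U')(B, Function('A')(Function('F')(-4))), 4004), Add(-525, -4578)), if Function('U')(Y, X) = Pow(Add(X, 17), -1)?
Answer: Rational(-40865553, 2) ≈ -2.0433e+7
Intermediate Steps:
B = 0 (B = Mul(-2, 0) = 0)
Function('A')(K) = Add(5, Mul(2, K))
Function('U')(Y, X) = Pow(Add(17, X), -1)
Mul(Add(Function('U')(B, Function('A')(Function('F')(-4))), 4004), Add(-525, -4578)) = Mul(Add(Pow(Add(17, Add(5, Mul(2, -4))), -1), 4004), Add(-525, -4578)) = Mul(Add(Pow(Add(17, Add(5, -8)), -1), 4004), -5103) = Mul(Add(Pow(Add(17, -3), -1), 4004), -5103) = Mul(Add(Pow(14, -1), 4004), -5103) = Mul(Add(Rational(1, 14), 4004), -5103) = Mul(Rational(56057, 14), -5103) = Rational(-40865553, 2)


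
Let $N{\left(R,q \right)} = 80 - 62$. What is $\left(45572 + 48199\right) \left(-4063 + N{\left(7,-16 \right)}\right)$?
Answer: $-379303695$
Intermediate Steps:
$N{\left(R,q \right)} = 18$
$\left(45572 + 48199\right) \left(-4063 + N{\left(7,-16 \right)}\right) = \left(45572 + 48199\right) \left(-4063 + 18\right) = 93771 \left(-4045\right) = -379303695$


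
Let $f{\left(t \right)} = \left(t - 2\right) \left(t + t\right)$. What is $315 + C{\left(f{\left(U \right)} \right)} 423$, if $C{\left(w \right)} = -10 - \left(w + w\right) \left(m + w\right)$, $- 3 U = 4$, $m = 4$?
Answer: $- \frac{907555}{9} \approx -1.0084 \cdot 10^{5}$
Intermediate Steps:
$U = - \frac{4}{3}$ ($U = \left(- \frac{1}{3}\right) 4 = - \frac{4}{3} \approx -1.3333$)
$f{\left(t \right)} = 2 t \left(-2 + t\right)$ ($f{\left(t \right)} = \left(-2 + t\right) 2 t = 2 t \left(-2 + t\right)$)
$C{\left(w \right)} = -10 - 2 w \left(4 + w\right)$ ($C{\left(w \right)} = -10 - \left(w + w\right) \left(4 + w\right) = -10 - 2 w \left(4 + w\right)$)
$315 + C{\left(f{\left(U \right)} \right)} 423 = 315 + \left(-10 - 8 \cdot 2 \left(- \frac{4}{3}\right) \left(-2 - \frac{4}{3}\right) - 2 \left(2 \left(- \frac{4}{3}\right) \left(-2 - \frac{4}{3}\right)\right)^{2}\right) 423 = 315 + \left(-10 - 8 \cdot 2 \left(- \frac{4}{3}\right) \left(- \frac{10}{3}\right) - 2 \left(2 \left(- \frac{4}{3}\right) \left(- \frac{10}{3}\right)\right)^{2}\right) 423 = 315 + \left(-10 - \frac{640}{9} - 2 \left(\frac{80}{9}\right)^{2}\right) 423 = 315 + \left(-10 - \frac{640}{9} - \frac{12800}{81}\right) 423 = 315 - \frac{910390}{9} = - \frac{907555}{9}$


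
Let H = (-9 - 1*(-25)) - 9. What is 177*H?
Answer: 1239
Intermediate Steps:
H = 7 (H = (-9 + 25) - 9 = 16 - 9 = 7)
177*H = 177*7 = 1239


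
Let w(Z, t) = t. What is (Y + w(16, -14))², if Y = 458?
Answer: 197136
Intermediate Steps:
(Y + w(16, -14))² = (458 - 14)² = 444² = 197136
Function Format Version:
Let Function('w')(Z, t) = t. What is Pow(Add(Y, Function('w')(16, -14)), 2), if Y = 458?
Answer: 197136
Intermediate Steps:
Pow(Add(Y, Function('w')(16, -14)), 2) = Pow(Add(458, -14), 2) = Pow(444, 2) = 197136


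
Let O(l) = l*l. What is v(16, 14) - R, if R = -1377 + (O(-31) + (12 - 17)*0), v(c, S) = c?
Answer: 432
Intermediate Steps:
O(l) = l**2
R = -416 (R = -1377 + ((-31)**2 + (12 - 17)*0) = -1377 + (961 - 5*0) = -1377 + (961 + 0) = -1377 + 961 = -416)
v(16, 14) - R = 16 - 1*(-416) = 16 + 416 = 432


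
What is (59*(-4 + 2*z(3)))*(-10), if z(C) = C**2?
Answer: -8260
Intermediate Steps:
(59*(-4 + 2*z(3)))*(-10) = (59*(-4 + 2*3**2))*(-10) = (59*(-4 + 2*9))*(-10) = (59*(-4 + 18))*(-10) = (59*14)*(-10) = 826*(-10) = -8260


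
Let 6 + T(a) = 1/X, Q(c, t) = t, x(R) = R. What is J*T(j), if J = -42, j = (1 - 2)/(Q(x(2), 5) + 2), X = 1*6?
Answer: 245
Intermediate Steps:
X = 6
j = -⅐ (j = (1 - 2)/(5 + 2) = -1/7 = -1*⅐ = -⅐ ≈ -0.14286)
T(a) = -35/6 (T(a) = -6 + 1/6 = -6 + ⅙ = -35/6)
J*T(j) = -42*(-35/6) = 245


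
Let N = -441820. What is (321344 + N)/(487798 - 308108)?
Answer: -60238/89845 ≈ -0.67047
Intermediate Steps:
(321344 + N)/(487798 - 308108) = (321344 - 441820)/(487798 - 308108) = -120476/179690 = -120476*1/179690 = -60238/89845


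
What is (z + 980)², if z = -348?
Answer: 399424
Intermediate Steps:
(z + 980)² = (-348 + 980)² = 632² = 399424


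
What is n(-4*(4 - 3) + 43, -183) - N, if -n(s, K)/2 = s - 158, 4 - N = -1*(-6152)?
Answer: 6386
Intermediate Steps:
N = -6148 (N = 4 - (-1)*(-6152) = 4 - 1*6152 = 4 - 6152 = -6148)
n(s, K) = 316 - 2*s (n(s, K) = -2*(s - 158) = -2*(-158 + s) = 316 - 2*s)
n(-4*(4 - 3) + 43, -183) - N = (316 - 2*(-4*(4 - 3) + 43)) - 1*(-6148) = (316 - 2*(-4*1 + 43)) + 6148 = (316 - 2*(-4 + 43)) + 6148 = (316 - 2*39) + 6148 = (316 - 78) + 6148 = 238 + 6148 = 6386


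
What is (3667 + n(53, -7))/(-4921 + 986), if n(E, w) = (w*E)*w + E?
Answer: -6317/3935 ≈ -1.6053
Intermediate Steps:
n(E, w) = E + E*w² (n(E, w) = (E*w)*w + E = E*w² + E = E + E*w²)
(3667 + n(53, -7))/(-4921 + 986) = (3667 + 53*(1 + (-7)²))/(-4921 + 986) = (3667 + 53*(1 + 49))/(-3935) = (3667 + 53*50)*(-1/3935) = (3667 + 2650)*(-1/3935) = 6317*(-1/3935) = -6317/3935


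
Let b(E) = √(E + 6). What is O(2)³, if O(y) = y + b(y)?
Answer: 56 + 40*√2 ≈ 112.57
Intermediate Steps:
b(E) = √(6 + E)
O(y) = y + √(6 + y)
O(2)³ = (2 + √(6 + 2))³ = (2 + √8)³ = (2 + 2*√2)³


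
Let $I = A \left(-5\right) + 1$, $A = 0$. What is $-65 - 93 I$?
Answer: $-158$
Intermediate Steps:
$I = 1$ ($I = 0 \left(-5\right) + 1 = 0 + 1 = 1$)
$-65 - 93 I = -65 - 93 = -158$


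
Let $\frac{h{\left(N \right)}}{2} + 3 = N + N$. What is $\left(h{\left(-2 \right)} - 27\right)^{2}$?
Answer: $1681$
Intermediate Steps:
$h{\left(N \right)} = -6 + 4 N$ ($h{\left(N \right)} = -6 + 2 \left(N + N\right) = -6 + 2 \cdot 2 N = -6 + 4 N$)
$\left(h{\left(-2 \right)} - 27\right)^{2} = \left(\left(-6 + 4 \left(-2\right)\right) - 27\right)^{2} = \left(\left(-6 - 8\right) - 27\right)^{2} = \left(-14 - 27\right)^{2} = \left(-41\right)^{2} = 1681$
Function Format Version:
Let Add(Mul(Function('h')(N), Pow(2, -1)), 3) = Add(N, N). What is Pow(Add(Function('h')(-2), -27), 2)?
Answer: 1681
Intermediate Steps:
Function('h')(N) = Add(-6, Mul(4, N)) (Function('h')(N) = Add(-6, Mul(2, Add(N, N))) = Add(-6, Mul(2, Mul(2, N))) = Add(-6, Mul(4, N)))
Pow(Add(Function('h')(-2), -27), 2) = Pow(Add(Add(-6, Mul(4, -2)), -27), 2) = Pow(Add(Add(-6, -8), -27), 2) = Pow(Add(-14, -27), 2) = Pow(-41, 2) = 1681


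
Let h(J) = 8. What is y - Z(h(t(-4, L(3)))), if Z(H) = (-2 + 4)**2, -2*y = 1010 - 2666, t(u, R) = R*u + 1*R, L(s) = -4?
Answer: 824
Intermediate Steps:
t(u, R) = R + R*u (t(u, R) = R*u + R = R + R*u)
y = 828 (y = -(1010 - 2666)/2 = -1/2*(-1656) = 828)
Z(H) = 4 (Z(H) = 2**2 = 4)
y - Z(h(t(-4, L(3)))) = 828 - 1*4 = 828 - 4 = 824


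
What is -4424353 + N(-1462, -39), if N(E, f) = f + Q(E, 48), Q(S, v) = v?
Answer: -4424344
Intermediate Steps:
N(E, f) = 48 + f (N(E, f) = f + 48 = 48 + f)
-4424353 + N(-1462, -39) = -4424353 + (48 - 39) = -4424353 + 9 = -4424344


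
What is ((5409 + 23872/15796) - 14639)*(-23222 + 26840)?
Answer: -131851866636/3949 ≈ -3.3389e+7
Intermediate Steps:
((5409 + 23872/15796) - 14639)*(-23222 + 26840) = ((5409 + 23872*(1/15796)) - 14639)*3618 = ((5409 + 5968/3949) - 14639)*3618 = (21366109/3949 - 14639)*3618 = -36443302/3949*3618 = -131851866636/3949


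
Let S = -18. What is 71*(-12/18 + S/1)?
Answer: -3976/3 ≈ -1325.3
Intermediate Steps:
71*(-12/18 + S/1) = 71*(-12/18 - 18/1) = 71*(-12*1/18 - 18*1) = 71*(-⅔ - 18) = 71*(-56/3) = -3976/3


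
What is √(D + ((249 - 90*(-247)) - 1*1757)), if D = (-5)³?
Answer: √20597 ≈ 143.52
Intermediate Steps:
D = -125
√(D + ((249 - 90*(-247)) - 1*1757)) = √(-125 + ((249 - 90*(-247)) - 1*1757)) = √(-125 + ((249 + 22230) - 1757)) = √(-125 + (22479 - 1757)) = √(-125 + 20722) = √20597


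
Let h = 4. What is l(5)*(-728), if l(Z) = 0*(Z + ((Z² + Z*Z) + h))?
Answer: 0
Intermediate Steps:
l(Z) = 0 (l(Z) = 0*(Z + ((Z² + Z*Z) + 4)) = 0*(Z + ((Z² + Z²) + 4)) = 0*(Z + (2*Z² + 4)) = 0*(Z + (4 + 2*Z²)) = 0*(4 + Z + 2*Z²) = 0)
l(5)*(-728) = 0*(-728) = 0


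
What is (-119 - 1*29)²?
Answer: 21904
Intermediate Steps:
(-119 - 1*29)² = (-119 - 29)² = (-148)² = 21904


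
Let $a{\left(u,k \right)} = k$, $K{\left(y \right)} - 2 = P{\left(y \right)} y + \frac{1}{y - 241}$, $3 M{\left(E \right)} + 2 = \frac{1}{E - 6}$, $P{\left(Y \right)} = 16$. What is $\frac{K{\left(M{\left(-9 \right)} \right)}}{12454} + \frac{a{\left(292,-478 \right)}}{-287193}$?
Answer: $\frac{548265357869}{583503102613080} \approx 0.00093961$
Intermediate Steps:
$M{\left(E \right)} = - \frac{2}{3} + \frac{1}{3 \left(-6 + E\right)}$ ($M{\left(E \right)} = - \frac{2}{3} + \frac{1}{3 \left(E - 6\right)} = - \frac{2}{3} + \frac{1}{3 \left(-6 + E\right)}$)
$K{\left(y \right)} = 2 + \frac{1}{-241 + y} + 16 y$ ($K{\left(y \right)} = 2 + \left(16 y + \frac{1}{y - 241}\right) = 2 + \left(16 y + \frac{1}{-241 + y}\right) = 2 + \left(\frac{1}{-241 + y} + 16 y\right) = 2 + \frac{1}{-241 + y} + 16 y$)
$\frac{K{\left(M{\left(-9 \right)} \right)}}{12454} + \frac{a{\left(292,-478 \right)}}{-287193} = \frac{\frac{1}{-241 + \frac{13 - -18}{3 \left(-6 - 9\right)}} \left(-481 - 3854 \frac{13 - -18}{3 \left(-6 - 9\right)} + 16 \left(\frac{13 - -18}{3 \left(-6 - 9\right)}\right)^{2}\right)}{12454} - \frac{478}{-287193} = \frac{-481 - 3854 \frac{13 + 18}{3 \left(-15\right)} + 16 \left(\frac{13 + 18}{3 \left(-15\right)}\right)^{2}}{-241 + \frac{13 + 18}{3 \left(-15\right)}} \frac{1}{12454} - - \frac{478}{287193} = \frac{-481 - 3854 \cdot \frac{1}{3} \left(- \frac{1}{15}\right) 31 + 16 \left(\frac{1}{3} \left(- \frac{1}{15}\right) 31\right)^{2}}{-241 + \frac{1}{3} \left(- \frac{1}{15}\right) 31} \cdot \frac{1}{12454} + \frac{478}{287193} = \frac{-481 - - \frac{119474}{45} + 16 \left(- \frac{31}{45}\right)^{2}}{-241 - \frac{31}{45}} \cdot \frac{1}{12454} + \frac{478}{287193} = \frac{-481 + \frac{119474}{45} + 16 \cdot \frac{961}{2025}}{- \frac{10876}{45}} \cdot \frac{1}{12454} + \frac{478}{287193} = - \frac{45 \left(-481 + \frac{119474}{45} + \frac{15376}{2025}\right)}{10876} \cdot \frac{1}{12454} + \frac{478}{287193} = \left(- \frac{45}{10876}\right) \frac{4417681}{2025} \cdot \frac{1}{12454} + \frac{478}{287193} = \left(- \frac{4417681}{489420}\right) \frac{1}{12454} + \frac{478}{287193} = - \frac{4417681}{6095236680} + \frac{478}{287193} = \frac{548265357869}{583503102613080}$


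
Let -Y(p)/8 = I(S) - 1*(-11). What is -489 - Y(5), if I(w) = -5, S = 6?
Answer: -441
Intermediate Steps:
Y(p) = -48 (Y(p) = -8*(-5 - 1*(-11)) = -8*(-5 + 11) = -8*6 = -48)
-489 - Y(5) = -489 - 1*(-48) = -489 + 48 = -441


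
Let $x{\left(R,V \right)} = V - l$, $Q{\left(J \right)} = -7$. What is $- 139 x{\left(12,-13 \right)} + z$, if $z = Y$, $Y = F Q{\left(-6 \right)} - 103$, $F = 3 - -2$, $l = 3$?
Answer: $2086$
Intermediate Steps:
$x{\left(R,V \right)} = -3 + V$ ($x{\left(R,V \right)} = V - 3 = -3 + V$)
$F = 5$ ($F = 3 + 2 = 5$)
$Y = -138$ ($Y = 5 \left(-7\right) - 103 = -35 - 103 = -138$)
$z = -138$
$- 139 x{\left(12,-13 \right)} + z = - 139 \left(-3 - 13\right) - 138 = \left(-139\right) \left(-16\right) - 138 = 2224 - 138 = 2086$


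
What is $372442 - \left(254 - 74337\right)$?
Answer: $446525$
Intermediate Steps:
$372442 - \left(254 - 74337\right) = 372442 - -74083 = 372442 + 74083 = 446525$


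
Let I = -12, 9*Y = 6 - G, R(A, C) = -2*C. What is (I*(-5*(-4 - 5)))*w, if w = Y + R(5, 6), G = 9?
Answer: 6660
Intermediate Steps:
Y = -⅓ (Y = (6 - 1*9)/9 = (6 - 9)/9 = (⅑)*(-3) = -⅓ ≈ -0.33333)
w = -37/3 (w = -⅓ - 2*6 = -⅓ - 12 = -37/3 ≈ -12.333)
(I*(-5*(-4 - 5)))*w = -(-60)*(-4 - 5)*(-37/3) = -(-60)*(-9)*(-37/3) = -12*45*(-37/3) = -540*(-37/3) = 6660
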